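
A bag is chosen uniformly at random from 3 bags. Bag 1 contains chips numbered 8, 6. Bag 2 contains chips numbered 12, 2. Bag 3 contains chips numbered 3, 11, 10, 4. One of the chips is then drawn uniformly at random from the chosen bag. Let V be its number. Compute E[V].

7

E[V | bag 1] = (8+6)/2 = 7.
E[V | bag 2] = (12+2)/2 = 7.
E[V | bag 3] = (3+11+10+4)/4 = 7.
E[V] = (1/3)·(7) + (1/3)·(7) + (1/3)·(7) = 7.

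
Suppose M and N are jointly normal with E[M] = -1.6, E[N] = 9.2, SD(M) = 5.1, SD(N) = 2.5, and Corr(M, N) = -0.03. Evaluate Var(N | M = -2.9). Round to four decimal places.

6.2444

For a bivariate normal, Var(N | M=x) = σ_N²(1 − ρ²).
Var(N | M=-2.9) = (2.5)²·(1 − (-0.03)²) = 6.25·0.9991 = 6.2444.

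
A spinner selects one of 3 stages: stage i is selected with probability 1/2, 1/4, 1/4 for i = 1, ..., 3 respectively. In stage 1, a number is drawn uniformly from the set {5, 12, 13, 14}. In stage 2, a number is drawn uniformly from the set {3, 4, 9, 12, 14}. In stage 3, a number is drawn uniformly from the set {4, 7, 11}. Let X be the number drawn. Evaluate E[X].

E[X | stage 1] = (5+12+13+14)/4 = 11.
E[X | stage 2] = (3+4+9+12+14)/5 = 42/5.
E[X | stage 3] = (4+7+11)/3 = 22/3.
By the law of total expectation,
E[X] = (1/2)·(11) + (1/4)·(42/5) + (1/4)·(22/3) = 283/30.

283/30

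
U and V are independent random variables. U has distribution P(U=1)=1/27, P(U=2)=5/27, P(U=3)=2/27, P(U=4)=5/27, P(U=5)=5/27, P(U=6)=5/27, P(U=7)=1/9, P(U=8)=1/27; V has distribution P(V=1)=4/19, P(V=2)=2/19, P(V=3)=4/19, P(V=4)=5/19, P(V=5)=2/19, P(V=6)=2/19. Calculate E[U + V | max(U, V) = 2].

53/16

P(max(U, V) = 2) = 32/513.
Summing (U+V)·P(x,y) over outcomes with max(U, V) = 2 gives 106/513.
E[U + V | max(U, V) = 2] = (106/513) / (32/513) = 53/16.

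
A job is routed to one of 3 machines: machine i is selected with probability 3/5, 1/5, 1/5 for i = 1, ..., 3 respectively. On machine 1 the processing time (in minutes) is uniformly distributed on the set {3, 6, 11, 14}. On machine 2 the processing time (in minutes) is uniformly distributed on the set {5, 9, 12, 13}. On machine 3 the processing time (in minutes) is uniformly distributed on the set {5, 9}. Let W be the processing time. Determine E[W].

E[W | machine 1] = (3+6+11+14)/4 = 17/2.
E[W | machine 2] = (5+9+12+13)/4 = 39/4.
E[W | machine 3] = (5+9)/2 = 7.
By the law of total expectation,
E[W] = (3/5)·(17/2) + (1/5)·(39/4) + (1/5)·(7) = 169/20.

169/20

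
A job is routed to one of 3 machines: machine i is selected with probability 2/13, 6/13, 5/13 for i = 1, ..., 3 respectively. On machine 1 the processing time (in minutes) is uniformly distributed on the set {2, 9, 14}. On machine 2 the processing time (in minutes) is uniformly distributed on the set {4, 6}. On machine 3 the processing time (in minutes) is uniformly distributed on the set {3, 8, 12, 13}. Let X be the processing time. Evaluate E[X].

275/39

E[X | machine 1] = (2+9+14)/3 = 25/3.
E[X | machine 2] = (4+6)/2 = 5.
E[X | machine 3] = (3+8+12+13)/4 = 9.
By the law of total expectation,
E[X] = (2/13)·(25/3) + (6/13)·(5) + (5/13)·(9) = 275/39.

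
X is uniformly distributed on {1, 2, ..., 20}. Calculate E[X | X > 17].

Given X > 17, X is equally likely to be any of {18, 19, 20}.
E[X | X > 17] = (18 + 19 + 20) / 3 = 19.

19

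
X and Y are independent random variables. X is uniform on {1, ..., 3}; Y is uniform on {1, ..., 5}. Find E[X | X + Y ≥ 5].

Outcomes with X + Y ≥ 5: (1,4), (1,5), (2,3), (2,4), (2,5), (3,2), (3,3), (3,4), (3,5), each with probability 1/15.
E[X | X + Y ≥ 5] = (1 + 1 + 2 + 2 + 2 + 3 + 3 + 3 + 3) / 9 = 20/9.

20/9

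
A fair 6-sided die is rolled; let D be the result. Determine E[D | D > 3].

Given D > 3, D is equally likely to be any of {4, 5, 6}.
E[D | D > 3] = (4 + 5 + 6) / 3 = 5.

5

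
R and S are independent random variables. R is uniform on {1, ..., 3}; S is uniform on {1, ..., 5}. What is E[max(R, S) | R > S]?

Outcomes with R > S: (2,1), (3,1), (3,2), each with probability 1/15.
E[max(R, S) | R > S] = (2 + 3 + 3) / 3 = 8/3.

8/3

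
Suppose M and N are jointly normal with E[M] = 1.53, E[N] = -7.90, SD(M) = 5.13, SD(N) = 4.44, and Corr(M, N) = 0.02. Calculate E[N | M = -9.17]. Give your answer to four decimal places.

The regression of N on M has slope ρ·σ_N/σ_M and passes through (μ_M, μ_N).
E[N | M=-9.17] = -7.90 + (0.02)·(4.44/5.13)·(-9.17 − (1.53)) = -7.90 + (0.01731)·(-10.7) = -8.0852.

-8.0852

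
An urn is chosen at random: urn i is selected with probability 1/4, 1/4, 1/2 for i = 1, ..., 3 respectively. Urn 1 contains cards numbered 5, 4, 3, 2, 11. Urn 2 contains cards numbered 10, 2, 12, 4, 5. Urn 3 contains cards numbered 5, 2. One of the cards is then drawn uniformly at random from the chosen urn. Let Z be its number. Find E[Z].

E[Z | urn 1] = (5+4+3+2+11)/5 = 5.
E[Z | urn 2] = (10+2+12+4+5)/5 = 33/5.
E[Z | urn 3] = (5+2)/2 = 7/2.
E[Z] = (1/4)·(5) + (1/4)·(33/5) + (1/2)·(7/2) = 93/20.

93/20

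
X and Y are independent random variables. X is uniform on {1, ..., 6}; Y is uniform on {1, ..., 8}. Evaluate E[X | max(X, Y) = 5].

35/9

P(max(X, Y) = 5) = 3/16.
Summing X·P(x,y) over outcomes with max(X, Y) = 5 gives 35/48.
E[X | max(X, Y) = 5] = (35/48) / (3/16) = 35/9.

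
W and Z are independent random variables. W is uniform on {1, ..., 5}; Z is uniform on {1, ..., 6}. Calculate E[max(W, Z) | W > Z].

Outcomes with W > Z: (2,1), (3,1), (3,2), (4,1), (4,2), (4,3), (5,1), (5,2), (5,3), (5,4), each with probability 1/30.
E[max(W, Z) | W > Z] = (2 + 3 + 3 + 4 + 4 + 4 + 5 + 5 + 5 + 5) / 10 = 4.

4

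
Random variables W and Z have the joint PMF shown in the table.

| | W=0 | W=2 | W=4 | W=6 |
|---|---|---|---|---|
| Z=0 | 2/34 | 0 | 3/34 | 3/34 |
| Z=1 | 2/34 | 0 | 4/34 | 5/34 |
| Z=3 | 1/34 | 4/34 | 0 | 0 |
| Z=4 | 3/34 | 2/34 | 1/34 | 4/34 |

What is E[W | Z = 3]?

P(Z = 3) = 5/34.
Σ W·P over the event = 0·(1/34) + 2·(4/34) = 4/17.
E[W | Z = 3] = (4/17) / (5/34) = 8/5.

8/5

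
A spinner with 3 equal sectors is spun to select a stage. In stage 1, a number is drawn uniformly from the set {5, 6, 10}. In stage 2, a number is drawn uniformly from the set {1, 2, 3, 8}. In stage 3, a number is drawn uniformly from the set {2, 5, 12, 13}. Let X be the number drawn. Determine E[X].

37/6

E[X | stage 1] = (5+6+10)/3 = 7.
E[X | stage 2] = (1+2+3+8)/4 = 7/2.
E[X | stage 3] = (2+5+12+13)/4 = 8.
E[X] = (1/3)·(7) + (1/3)·(7/2) + (1/3)·(8) = 37/6.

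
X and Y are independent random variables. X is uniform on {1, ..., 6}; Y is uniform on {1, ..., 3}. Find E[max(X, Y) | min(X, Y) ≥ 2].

41/10

Outcomes with min(X, Y) ≥ 2: (2,2), (2,3), (3,2), (3,3), (4,2), (4,3), (5,2), (5,3), (6,2), (6,3), each with probability 1/18.
E[max(X, Y) | min(X, Y) ≥ 2] = (2 + 3 + 3 + 3 + 4 + 4 + 5 + 5 + 6 + 6) / 10 = 41/10.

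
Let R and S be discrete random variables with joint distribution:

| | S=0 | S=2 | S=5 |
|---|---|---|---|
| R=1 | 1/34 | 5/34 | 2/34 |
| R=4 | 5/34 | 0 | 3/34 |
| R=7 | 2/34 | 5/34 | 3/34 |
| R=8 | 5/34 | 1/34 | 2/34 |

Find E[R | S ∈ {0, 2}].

P(S ∈ {0, 2}) = 12/17.
Σ R·P over the event = 1·(1/34) + 1·(5/34) + 4·(5/34) + 7·(2/34) + 7·(5/34) + 8·(5/34) + 8·(1/34) = 123/34.
E[R | S ∈ {0, 2}] = (123/34) / (12/17) = 41/8.

41/8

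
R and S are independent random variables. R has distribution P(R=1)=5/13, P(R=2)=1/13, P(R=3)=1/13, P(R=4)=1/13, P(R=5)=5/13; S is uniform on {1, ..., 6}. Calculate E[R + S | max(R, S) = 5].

P(max(R, S) = 5) = 11/26.
Summing (R+S)·P(x,y) over outcomes with max(R, S) = 5 gives 127/39.
E[R + S | max(R, S) = 5] = (127/39) / (11/26) = 254/33.

254/33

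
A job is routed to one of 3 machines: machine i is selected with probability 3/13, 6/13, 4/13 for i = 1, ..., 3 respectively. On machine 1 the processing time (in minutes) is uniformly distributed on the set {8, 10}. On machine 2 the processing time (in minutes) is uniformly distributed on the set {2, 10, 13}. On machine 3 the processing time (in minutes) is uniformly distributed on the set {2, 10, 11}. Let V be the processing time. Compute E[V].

323/39

E[V | machine 1] = (8+10)/2 = 9.
E[V | machine 2] = (2+10+13)/3 = 25/3.
E[V | machine 3] = (2+10+11)/3 = 23/3.
By the law of total expectation,
E[V] = (3/13)·(9) + (6/13)·(25/3) + (4/13)·(23/3) = 323/39.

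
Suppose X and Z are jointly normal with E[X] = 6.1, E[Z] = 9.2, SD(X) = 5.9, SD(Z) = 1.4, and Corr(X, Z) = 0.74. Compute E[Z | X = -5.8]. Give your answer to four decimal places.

7.1104

For a bivariate normal, E[Z | X=x] = μ_Z + ρ·(σ_Z/σ_X)·(x − μ_X).
E[Z | X=-5.8] = 9.2 + (0.74)·(1.4/5.9)·(-5.8 − (6.1)) = 9.2 + (0.175593)·(-11.9) = 7.1104.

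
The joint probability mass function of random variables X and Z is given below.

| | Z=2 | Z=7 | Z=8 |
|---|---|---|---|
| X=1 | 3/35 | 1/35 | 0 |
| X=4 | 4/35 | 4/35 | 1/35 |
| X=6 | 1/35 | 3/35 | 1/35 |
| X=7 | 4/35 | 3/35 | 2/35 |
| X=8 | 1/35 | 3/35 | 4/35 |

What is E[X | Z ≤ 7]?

47/9

P(Z ≤ 7) = 27/35.
Summing X·P(X=x,Z=y) over the conditioning event gives 141/35.
E[X | Z ≤ 7] = (141/35) / (27/35) = 47/9.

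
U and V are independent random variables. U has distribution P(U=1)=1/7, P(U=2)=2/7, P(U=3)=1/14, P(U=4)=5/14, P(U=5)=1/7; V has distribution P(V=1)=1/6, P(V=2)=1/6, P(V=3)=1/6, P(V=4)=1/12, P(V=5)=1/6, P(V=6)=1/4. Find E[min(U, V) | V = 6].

43/14

P(V = 6) = 1/4.
Summing min(U,V)·P(x,y) over outcomes with V = 6 gives 43/56.
E[min(U, V) | V = 6] = (43/56) / (1/4) = 43/14.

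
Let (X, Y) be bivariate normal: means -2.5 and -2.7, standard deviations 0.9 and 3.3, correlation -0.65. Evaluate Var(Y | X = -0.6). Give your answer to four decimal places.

6.2890

For a bivariate normal, Var(Y | X=x) = σ_Y²(1 − ρ²).
Var(Y | X=-0.6) = (3.3)²·(1 − (-0.65)²) = 10.89·0.5775 = 6.2890.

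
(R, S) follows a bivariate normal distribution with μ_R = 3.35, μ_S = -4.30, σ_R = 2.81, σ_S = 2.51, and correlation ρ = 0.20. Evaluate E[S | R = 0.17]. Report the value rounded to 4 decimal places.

For a bivariate normal, E[S | R=x] = μ_S + ρ·(σ_S/σ_R)·(x − μ_R).
E[S | R=0.17] = -4.30 + (0.20)·(2.51/2.81)·(0.17 − (3.35)) = -4.30 + (0.17865)·(-3.18) = -4.8681.

-4.8681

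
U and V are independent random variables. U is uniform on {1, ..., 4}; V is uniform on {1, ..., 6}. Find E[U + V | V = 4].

13/2

Outcomes with V = 4: (1,4), (2,4), (3,4), (4,4), each with probability 1/24.
E[U + V | V = 4] = (5 + 6 + 7 + 8) / 4 = 13/2.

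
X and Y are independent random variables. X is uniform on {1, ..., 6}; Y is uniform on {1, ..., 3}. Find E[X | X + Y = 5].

P(X + Y = 5) = 1/6.
Summing X·P(x,y) over outcomes with X + Y = 5 gives 1/2.
E[X | X + Y = 5] = (1/2) / (1/6) = 3.

3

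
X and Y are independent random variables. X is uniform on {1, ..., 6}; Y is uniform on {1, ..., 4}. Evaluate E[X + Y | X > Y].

P(X > Y) = 7/12.
Summing (X+Y)·P(x,y) over outcomes with X > Y gives 47/12.
E[X + Y | X > Y] = (47/12) / (7/12) = 47/7.

47/7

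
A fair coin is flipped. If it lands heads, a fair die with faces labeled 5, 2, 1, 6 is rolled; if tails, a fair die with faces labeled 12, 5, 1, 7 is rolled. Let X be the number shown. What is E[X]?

E[X | heads] = (5+2+1+6)/4 = 7/2.
E[X | tails] = (12+5+1+7)/4 = 25/4.
By the law of total expectation,
E[X] = (1/2)·(7/2) + (1/2)·(25/4) = 39/8.

39/8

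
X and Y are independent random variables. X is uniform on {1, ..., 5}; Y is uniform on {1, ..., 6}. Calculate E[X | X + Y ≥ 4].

86/27

P(X + Y ≥ 4) = 9/10.
Summing X·P(x,y) over outcomes with X + Y ≥ 4 gives 43/15.
E[X | X + Y ≥ 4] = (43/15) / (9/10) = 86/27.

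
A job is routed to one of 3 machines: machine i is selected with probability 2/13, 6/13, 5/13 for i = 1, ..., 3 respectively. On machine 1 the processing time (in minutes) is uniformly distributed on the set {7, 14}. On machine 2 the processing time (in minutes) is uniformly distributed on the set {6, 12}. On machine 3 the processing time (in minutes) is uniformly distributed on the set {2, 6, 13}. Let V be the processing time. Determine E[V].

E[V | machine 1] = (7+14)/2 = 21/2.
E[V | machine 2] = (6+12)/2 = 9.
E[V | machine 3] = (2+6+13)/3 = 7.
By the law of total expectation,
E[V] = (2/13)·(21/2) + (6/13)·(9) + (5/13)·(7) = 110/13.

110/13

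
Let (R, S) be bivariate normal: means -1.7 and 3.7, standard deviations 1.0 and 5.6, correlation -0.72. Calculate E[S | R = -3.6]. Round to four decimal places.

11.3608

The regression of S on R has slope ρ·σ_S/σ_R and passes through (μ_R, μ_S).
E[S | R=-3.6] = 3.7 + (-0.72)·(5.6/1.0)·(-3.6 − (-1.7)) = 3.7 + (-4.032)·(-1.9) = 11.3608.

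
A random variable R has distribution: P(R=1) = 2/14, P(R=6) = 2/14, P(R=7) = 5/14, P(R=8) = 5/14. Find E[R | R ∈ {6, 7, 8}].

29/4

P(R ∈ {6, 7, 8}) = 6/7.
Σ over the event: 6·1/7 + 7·5/14 + 8·5/14 = 87/14.
E[R | R ∈ {6, 7, 8}] = (87/14) / (6/7) = 29/4.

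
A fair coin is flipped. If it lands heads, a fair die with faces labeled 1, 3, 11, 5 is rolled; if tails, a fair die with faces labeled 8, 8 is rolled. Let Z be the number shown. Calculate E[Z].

13/2

E[Z | heads] = (1+3+11+5)/4 = 5.
E[Z | tails] = (8+8)/2 = 8.
By the law of total expectation,
E[Z] = (1/2)·(5) + (1/2)·(8) = 13/2.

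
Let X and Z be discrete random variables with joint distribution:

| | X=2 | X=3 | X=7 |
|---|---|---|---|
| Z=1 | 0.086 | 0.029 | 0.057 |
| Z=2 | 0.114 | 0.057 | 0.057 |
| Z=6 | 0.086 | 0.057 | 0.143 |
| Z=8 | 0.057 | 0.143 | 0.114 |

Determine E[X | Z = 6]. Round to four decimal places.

P(Z = 6) = 0.286.
Σ X·P over the event = 2·(0.086) + 3·(0.057) + 7·(0.143) = 1.344.
E[X | Z = 6] = (1.344) / (0.286) = 4.6993.

4.6993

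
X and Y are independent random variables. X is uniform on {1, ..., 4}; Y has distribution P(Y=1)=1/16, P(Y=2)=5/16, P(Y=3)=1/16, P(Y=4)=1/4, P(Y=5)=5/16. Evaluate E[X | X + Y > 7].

51/14

P(X + Y > 7) = 7/32.
Summing X·P(x,y) over outcomes with X + Y > 7 gives 51/64.
E[X | X + Y > 7] = (51/64) / (7/32) = 51/14.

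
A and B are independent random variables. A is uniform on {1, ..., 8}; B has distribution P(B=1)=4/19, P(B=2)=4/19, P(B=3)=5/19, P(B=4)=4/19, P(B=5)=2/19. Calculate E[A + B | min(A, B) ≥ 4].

31/3

P(min(A, B) ≥ 4) = 15/76.
Summing (A+B)·P(x,y) over outcomes with min(A, B) ≥ 4 gives 155/76.
E[A + B | min(A, B) ≥ 4] = (155/76) / (15/76) = 31/3.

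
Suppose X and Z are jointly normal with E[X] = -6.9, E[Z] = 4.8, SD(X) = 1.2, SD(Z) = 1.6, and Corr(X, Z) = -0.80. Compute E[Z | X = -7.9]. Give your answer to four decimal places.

The regression of Z on X has slope ρ·σ_Z/σ_X and passes through (μ_X, μ_Z).
E[Z | X=-7.9] = 4.8 + (-0.80)·(1.6/1.2)·(-7.9 − (-6.9)) = 4.8 + (-1.0667)·(-1) = 5.8667.

5.8667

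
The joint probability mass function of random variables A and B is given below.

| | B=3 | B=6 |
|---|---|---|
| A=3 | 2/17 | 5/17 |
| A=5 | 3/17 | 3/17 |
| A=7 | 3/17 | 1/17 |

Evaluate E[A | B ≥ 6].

P(B ≥ 6) = 9/17.
Σ A·P over the event = 3·(5/17) + 5·(3/17) + 7·(1/17) = 37/17.
E[A | B ≥ 6] = (37/17) / (9/17) = 37/9.

37/9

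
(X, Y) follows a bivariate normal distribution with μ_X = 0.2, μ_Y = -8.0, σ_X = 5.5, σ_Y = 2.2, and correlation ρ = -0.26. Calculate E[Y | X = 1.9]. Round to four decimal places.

For a bivariate normal, E[Y | X=x] = μ_Y + ρ·(σ_Y/σ_X)·(x − μ_X).
E[Y | X=1.9] = -8.0 + (-0.26)·(2.2/5.5)·(1.9 − (0.2)) = -8.0 + (-0.104)·(1.7) = -8.1768.

-8.1768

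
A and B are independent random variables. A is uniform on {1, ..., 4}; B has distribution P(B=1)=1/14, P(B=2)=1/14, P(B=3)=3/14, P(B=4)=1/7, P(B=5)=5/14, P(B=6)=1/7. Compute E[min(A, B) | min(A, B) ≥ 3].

27/8

P(min(A, B) ≥ 3) = 3/7.
Summing min(A,B)·P(x,y) over outcomes with min(A, B) ≥ 3 gives 81/56.
E[min(A, B) | min(A, B) ≥ 3] = (81/56) / (3/7) = 27/8.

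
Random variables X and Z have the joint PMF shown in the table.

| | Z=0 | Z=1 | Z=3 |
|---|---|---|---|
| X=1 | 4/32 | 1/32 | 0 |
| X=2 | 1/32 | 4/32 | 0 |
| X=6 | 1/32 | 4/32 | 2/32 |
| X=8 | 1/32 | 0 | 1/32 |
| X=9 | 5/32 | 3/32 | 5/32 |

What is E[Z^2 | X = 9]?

48/13

P(X = 9) = 13/32.
Σ Z^2·P over the event = 0·(5/32) + 1·(3/32) + 9·(5/32) = 3/2.
E[Z^2 | X = 9] = (3/2) / (13/32) = 48/13.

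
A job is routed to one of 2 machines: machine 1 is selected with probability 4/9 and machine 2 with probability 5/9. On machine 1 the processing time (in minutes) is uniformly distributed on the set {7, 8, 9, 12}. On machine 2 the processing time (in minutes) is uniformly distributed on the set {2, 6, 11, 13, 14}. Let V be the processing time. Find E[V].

E[V | machine 1] = (7+8+9+12)/4 = 9.
E[V | machine 2] = (2+6+11+13+14)/5 = 46/5.
By the law of total expectation,
E[V] = (4/9)·(9) + (5/9)·(46/5) = 82/9.

82/9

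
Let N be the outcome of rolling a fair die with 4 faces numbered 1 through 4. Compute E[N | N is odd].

Given N is odd, N is equally likely to be any of {1, 3}.
E[N | N is odd] = (1 + 3) / 2 = 2.

2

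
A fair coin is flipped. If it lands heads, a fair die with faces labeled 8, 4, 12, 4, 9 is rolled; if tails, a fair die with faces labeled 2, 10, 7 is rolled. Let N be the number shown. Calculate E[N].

103/15

E[N | heads] = (8+4+12+4+9)/5 = 37/5.
E[N | tails] = (2+10+7)/3 = 19/3.
E[N] = (1/2)·(37/5) + (1/2)·(19/3) = 103/15.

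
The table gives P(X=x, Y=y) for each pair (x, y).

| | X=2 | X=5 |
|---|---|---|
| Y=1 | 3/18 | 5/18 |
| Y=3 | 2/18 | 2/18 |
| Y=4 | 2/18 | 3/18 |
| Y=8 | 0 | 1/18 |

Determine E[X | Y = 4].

19/5

P(Y = 4) = 5/18.
Σ X·P over the event = 2·(2/18) + 5·(3/18) = 19/18.
E[X | Y = 4] = (19/18) / (5/18) = 19/5.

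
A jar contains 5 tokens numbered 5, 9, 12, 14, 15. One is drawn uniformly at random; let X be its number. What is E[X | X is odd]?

29/3

P(X is odd) = 3/5.
Σ over the event: 5·1/5 + 9·1/5 + 15·1/5 = 29/5.
E[X | X is odd] = (29/5) / (3/5) = 29/3.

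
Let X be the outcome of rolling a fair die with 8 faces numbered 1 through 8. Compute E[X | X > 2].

Given X > 2, X is equally likely to be any of {3, 4, 5, 6, 7, 8}.
E[X | X > 2] = (3 + 4 + 5 + 6 + 7 + 8) / 6 = 11/2.

11/2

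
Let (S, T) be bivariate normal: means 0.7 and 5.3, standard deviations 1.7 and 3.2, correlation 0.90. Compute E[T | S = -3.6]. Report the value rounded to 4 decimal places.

The regression of T on S has slope ρ·σ_T/σ_S and passes through (μ_S, μ_T).
E[T | S=-3.6] = 5.3 + (0.90)·(3.2/1.7)·(-3.6 − (0.7)) = 5.3 + (1.69412)·(-4.3) = -1.9847.

-1.9847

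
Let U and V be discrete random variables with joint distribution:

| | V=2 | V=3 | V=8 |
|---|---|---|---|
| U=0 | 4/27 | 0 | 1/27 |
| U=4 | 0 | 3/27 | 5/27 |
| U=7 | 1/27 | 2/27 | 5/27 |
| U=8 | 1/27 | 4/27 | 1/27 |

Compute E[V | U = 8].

P(U = 8) = 2/9.
Σ V·P over the event = 2·(1/27) + 3·(4/27) + 8·(1/27) = 22/27.
E[V | U = 8] = (22/27) / (2/9) = 11/3.

11/3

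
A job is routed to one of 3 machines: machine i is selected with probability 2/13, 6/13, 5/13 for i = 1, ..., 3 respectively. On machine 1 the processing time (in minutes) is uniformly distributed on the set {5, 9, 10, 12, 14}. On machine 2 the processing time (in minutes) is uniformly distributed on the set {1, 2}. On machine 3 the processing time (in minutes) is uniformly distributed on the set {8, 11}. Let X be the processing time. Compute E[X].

E[X | machine 1] = (5+9+10+12+14)/5 = 10.
E[X | machine 2] = (1+2)/2 = 3/2.
E[X | machine 3] = (8+11)/2 = 19/2.
By the law of total expectation,
E[X] = (2/13)·(10) + (6/13)·(3/2) + (5/13)·(19/2) = 153/26.

153/26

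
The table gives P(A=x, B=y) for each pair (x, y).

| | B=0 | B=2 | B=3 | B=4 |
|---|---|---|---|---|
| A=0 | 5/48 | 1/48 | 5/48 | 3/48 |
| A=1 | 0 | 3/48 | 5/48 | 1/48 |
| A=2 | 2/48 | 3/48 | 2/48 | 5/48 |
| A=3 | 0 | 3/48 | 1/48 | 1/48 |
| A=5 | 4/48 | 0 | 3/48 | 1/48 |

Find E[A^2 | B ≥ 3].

P(B ≥ 3) = 9/16.
Summing A^2·P(A=x,B=y) over the conditioning event gives 19/6.
E[A^2 | B ≥ 3] = (19/6) / (9/16) = 152/27.

152/27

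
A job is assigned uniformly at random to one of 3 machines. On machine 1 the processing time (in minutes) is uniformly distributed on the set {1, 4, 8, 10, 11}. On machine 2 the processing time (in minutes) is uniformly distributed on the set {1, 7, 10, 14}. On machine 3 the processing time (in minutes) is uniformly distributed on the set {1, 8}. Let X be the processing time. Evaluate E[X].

E[X | machine 1] = (1+4+8+10+11)/5 = 34/5.
E[X | machine 2] = (1+7+10+14)/4 = 8.
E[X | machine 3] = (1+8)/2 = 9/2.
By the law of total expectation,
E[X] = (1/3)·(34/5) + (1/3)·(8) + (1/3)·(9/2) = 193/30.

193/30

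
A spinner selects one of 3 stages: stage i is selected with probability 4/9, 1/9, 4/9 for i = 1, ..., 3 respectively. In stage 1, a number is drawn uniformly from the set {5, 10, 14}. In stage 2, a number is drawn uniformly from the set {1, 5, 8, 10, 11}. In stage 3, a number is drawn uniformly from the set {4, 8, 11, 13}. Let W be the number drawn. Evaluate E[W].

245/27

E[W | stage 1] = (5+10+14)/3 = 29/3.
E[W | stage 2] = (1+5+8+10+11)/5 = 7.
E[W | stage 3] = (4+8+11+13)/4 = 9.
By the law of total expectation,
E[W] = (4/9)·(29/3) + (1/9)·(7) + (4/9)·(9) = 245/27.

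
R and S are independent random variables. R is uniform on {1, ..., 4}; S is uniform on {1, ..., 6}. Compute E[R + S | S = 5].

15/2

Outcomes with S = 5: (1,5), (2,5), (3,5), (4,5), each with probability 1/24.
E[R + S | S = 5] = (6 + 7 + 8 + 9) / 4 = 15/2.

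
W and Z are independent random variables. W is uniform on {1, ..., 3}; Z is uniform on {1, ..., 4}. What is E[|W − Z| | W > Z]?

Outcomes with W > Z: (2,1), (3,1), (3,2), each with probability 1/12.
E[|W − Z| | W > Z] = (1 + 2 + 1) / 3 = 4/3.

4/3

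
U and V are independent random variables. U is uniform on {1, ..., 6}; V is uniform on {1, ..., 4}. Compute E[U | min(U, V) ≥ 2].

P(min(U, V) ≥ 2) = 5/8.
Summing U·P(x,y) over outcomes with min(U, V) ≥ 2 gives 5/2.
E[U | min(U, V) ≥ 2] = (5/2) / (5/8) = 4.

4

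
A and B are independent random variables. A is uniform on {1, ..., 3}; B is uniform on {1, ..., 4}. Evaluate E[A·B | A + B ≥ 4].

Outcomes with A + B ≥ 4: (1,3), (1,4), (2,2), (2,3), (2,4), (3,1), (3,2), (3,3), (3,4), each with probability 1/12.
E[A·B | A + B ≥ 4] = (3 + 4 + 4 + 6 + 8 + 3 + 6 + 9 + 12) / 9 = 55/9.

55/9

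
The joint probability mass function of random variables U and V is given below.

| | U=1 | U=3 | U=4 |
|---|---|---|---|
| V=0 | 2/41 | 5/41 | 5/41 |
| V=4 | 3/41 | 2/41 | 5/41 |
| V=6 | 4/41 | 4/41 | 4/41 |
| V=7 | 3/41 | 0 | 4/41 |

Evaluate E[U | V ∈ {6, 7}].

51/19

P(V ∈ {6, 7}) = 19/41.
Σ U·P over the event = 1·(4/41) + 1·(3/41) + 3·(4/41) + 4·(4/41) + 4·(4/41) = 51/41.
E[U | V ∈ {6, 7}] = (51/41) / (19/41) = 51/19.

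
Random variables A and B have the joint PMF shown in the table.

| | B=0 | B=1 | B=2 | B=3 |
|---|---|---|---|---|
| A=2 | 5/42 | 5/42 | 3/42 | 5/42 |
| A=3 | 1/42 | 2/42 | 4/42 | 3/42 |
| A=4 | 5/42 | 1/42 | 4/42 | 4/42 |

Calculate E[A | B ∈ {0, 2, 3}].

P(B ∈ {0, 2, 3}) = 17/21.
Summing A·P(A=x,B=y) over the conditioning event gives 17/7.
E[A | B ∈ {0, 2, 3}] = (17/7) / (17/21) = 3.

3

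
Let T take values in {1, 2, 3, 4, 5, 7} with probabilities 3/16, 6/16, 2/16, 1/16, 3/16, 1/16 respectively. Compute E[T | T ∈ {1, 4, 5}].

P(T ∈ {1, 4, 5}) = 7/16.
Σ over the event: 1·3/16 + 4·1/16 + 5·3/16 = 11/8.
E[T | T ∈ {1, 4, 5}] = (11/8) / (7/16) = 22/7.

22/7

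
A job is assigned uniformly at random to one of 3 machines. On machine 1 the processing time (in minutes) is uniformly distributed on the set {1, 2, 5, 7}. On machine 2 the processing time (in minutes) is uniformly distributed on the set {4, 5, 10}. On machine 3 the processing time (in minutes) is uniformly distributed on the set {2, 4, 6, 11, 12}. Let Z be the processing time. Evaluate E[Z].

205/36

E[Z | machine 1] = (1+2+5+7)/4 = 15/4.
E[Z | machine 2] = (4+5+10)/3 = 19/3.
E[Z | machine 3] = (2+4+6+11+12)/5 = 7.
By the law of total expectation,
E[Z] = (1/3)·(15/4) + (1/3)·(19/3) + (1/3)·(7) = 205/36.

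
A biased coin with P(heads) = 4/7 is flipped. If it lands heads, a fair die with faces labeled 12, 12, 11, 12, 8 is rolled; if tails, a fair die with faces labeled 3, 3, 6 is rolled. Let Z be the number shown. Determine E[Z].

E[Z | heads] = (12+12+11+12+8)/5 = 11.
E[Z | tails] = (3+3+6)/3 = 4.
E[Z] = (4/7)·(11) + (3/7)·(4) = 8.

8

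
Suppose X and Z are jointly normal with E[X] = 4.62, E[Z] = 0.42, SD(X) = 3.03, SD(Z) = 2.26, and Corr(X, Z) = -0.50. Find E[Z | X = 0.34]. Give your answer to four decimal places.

E[Z | X=x] = μ_Z + ρ(σ_Z/σ_X)(x − μ_X) for jointly normal variables.
E[Z | X=0.34] = 0.42 + (-0.50)·(2.26/3.03)·(0.34 − (4.62)) = 0.42 + (-0.37294)·(-4.28) = 2.0162.

2.0162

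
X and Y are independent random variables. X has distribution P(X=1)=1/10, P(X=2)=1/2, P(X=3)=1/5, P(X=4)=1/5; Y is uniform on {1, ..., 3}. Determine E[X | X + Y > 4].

P(X + Y > 4) = 1/2.
Summing X·P(x,y) over outcomes with X + Y > 4 gives 23/15.
E[X | X + Y > 4] = (23/15) / (1/2) = 46/15.

46/15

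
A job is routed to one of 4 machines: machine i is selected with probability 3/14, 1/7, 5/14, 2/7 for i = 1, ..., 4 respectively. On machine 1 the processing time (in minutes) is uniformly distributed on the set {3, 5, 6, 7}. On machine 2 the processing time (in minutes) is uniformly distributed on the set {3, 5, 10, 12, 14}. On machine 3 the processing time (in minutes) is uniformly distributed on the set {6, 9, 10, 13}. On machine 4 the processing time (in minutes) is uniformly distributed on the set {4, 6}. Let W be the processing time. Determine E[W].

E[W | machine 1] = (3+5+6+7)/4 = 21/4.
E[W | machine 2] = (3+5+10+12+14)/5 = 44/5.
E[W | machine 3] = (6+9+10+13)/4 = 19/2.
E[W | machine 4] = (4+6)/2 = 5.
E[W] = (3/14)·(21/4) + (1/7)·(44/5) + (5/14)·(19/2) + (2/7)·(5) = 2017/280.

2017/280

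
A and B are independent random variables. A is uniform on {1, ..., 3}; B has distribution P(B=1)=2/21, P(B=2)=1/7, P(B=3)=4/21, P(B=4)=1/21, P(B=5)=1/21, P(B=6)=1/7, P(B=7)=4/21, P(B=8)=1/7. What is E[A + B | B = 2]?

4

P(B = 2) = 1/7.
Summing (A+B)·P(x,y) over outcomes with B = 2 gives 4/7.
E[A + B | B = 2] = (4/7) / (1/7) = 4.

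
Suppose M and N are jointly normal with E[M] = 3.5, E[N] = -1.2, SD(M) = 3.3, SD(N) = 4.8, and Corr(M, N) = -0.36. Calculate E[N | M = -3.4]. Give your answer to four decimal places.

The regression of N on M has slope ρ·σ_N/σ_M and passes through (μ_M, μ_N).
E[N | M=-3.4] = -1.2 + (-0.36)·(4.8/3.3)·(-3.4 − (3.5)) = -1.2 + (-0.52364)·(-6.9) = 2.4131.

2.4131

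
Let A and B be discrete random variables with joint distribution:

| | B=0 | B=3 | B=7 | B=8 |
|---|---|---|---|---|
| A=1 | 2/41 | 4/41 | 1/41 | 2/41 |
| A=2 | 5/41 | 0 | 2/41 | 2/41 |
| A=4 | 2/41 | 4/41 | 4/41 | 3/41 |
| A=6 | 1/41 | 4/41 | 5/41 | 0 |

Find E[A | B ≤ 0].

13/5

P(B ≤ 0) = 10/41.
Σ A·P over the event = 1·(2/41) + 2·(5/41) + 4·(2/41) + 6·(1/41) = 26/41.
E[A | B ≤ 0] = (26/41) / (10/41) = 13/5.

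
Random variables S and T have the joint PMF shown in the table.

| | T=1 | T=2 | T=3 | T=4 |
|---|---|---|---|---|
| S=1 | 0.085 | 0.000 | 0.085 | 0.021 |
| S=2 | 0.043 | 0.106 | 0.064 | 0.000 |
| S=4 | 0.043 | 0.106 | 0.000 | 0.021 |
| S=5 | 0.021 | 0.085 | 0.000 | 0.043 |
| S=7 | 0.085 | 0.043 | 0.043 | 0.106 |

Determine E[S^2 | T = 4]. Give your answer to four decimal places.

34.6911

P(T = 4) = 0.191.
Σ S^2·P over the event = 1·(0.021) + 16·(0.021) + 25·(0.043) + 49·(0.106) = 6.626.
E[S^2 | T = 4] = (6.626) / (0.191) = 34.6911.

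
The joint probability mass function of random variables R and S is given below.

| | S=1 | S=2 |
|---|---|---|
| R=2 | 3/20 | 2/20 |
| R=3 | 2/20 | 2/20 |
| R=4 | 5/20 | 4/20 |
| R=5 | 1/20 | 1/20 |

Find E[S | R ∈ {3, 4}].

19/13

P(R ∈ {3, 4}) = 13/20.
Σ S·P over the event = 1·(2/20) + 2·(2/20) + 1·(5/20) + 2·(4/20) = 19/20.
E[S | R ∈ {3, 4}] = (19/20) / (13/20) = 19/13.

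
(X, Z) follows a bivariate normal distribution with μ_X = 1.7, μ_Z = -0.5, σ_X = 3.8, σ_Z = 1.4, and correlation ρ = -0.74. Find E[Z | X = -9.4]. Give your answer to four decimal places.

2.5262

For a bivariate normal, E[Z | X=x] = μ_Z + ρ·(σ_Z/σ_X)·(x − μ_X).
E[Z | X=-9.4] = -0.5 + (-0.74)·(1.4/3.8)·(-9.4 − (1.7)) = -0.5 + (-0.27263)·(-11.1) = 2.5262.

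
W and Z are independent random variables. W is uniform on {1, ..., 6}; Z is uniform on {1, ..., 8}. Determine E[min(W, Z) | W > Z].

P(W > Z) = 5/16.
Summing min(W,Z)·P(x,y) over outcomes with W > Z gives 35/48.
E[min(W, Z) | W > Z] = (35/48) / (5/16) = 7/3.

7/3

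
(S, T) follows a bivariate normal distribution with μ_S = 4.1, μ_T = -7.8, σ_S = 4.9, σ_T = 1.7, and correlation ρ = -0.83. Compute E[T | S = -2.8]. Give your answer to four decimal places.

-5.8131

The regression of T on S has slope ρ·σ_T/σ_S and passes through (μ_S, μ_T).
E[T | S=-2.8] = -7.8 + (-0.83)·(1.7/4.9)·(-2.8 − (4.1)) = -7.8 + (-0.28796)·(-6.9) = -5.8131.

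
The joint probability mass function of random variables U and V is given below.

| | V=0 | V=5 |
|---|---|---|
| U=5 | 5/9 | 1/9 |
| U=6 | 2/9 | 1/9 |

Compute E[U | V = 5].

P(V = 5) = 2/9.
Σ U·P over the event = 5·(1/9) + 6·(1/9) = 11/9.
E[U | V = 5] = (11/9) / (2/9) = 11/2.

11/2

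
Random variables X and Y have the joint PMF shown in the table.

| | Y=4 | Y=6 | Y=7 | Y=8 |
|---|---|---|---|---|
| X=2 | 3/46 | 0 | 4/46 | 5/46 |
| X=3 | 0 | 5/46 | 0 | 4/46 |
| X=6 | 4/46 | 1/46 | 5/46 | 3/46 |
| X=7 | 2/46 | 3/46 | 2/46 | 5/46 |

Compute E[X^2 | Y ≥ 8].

P(Y ≥ 8) = 17/46.
Summing X^2·P(X=x,Y=y) over the conditioning event gives 409/46.
E[X^2 | Y ≥ 8] = (409/46) / (17/46) = 409/17.

409/17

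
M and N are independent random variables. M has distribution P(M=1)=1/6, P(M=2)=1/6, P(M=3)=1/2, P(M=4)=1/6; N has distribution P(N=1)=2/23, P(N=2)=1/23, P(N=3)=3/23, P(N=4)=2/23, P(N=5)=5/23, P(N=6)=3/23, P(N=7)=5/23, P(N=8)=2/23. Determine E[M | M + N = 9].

P(M + N = 9) = 7/46.
Summing M·P(x,y) over outcomes with M + N = 9 gives 59/138.
E[M | M + N = 9] = (59/138) / (7/46) = 59/21.

59/21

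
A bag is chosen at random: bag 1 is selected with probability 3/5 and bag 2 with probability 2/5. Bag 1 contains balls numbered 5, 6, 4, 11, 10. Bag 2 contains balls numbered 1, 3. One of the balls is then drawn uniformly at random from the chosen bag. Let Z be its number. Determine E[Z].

E[Z | bag 1] = (5+6+4+11+10)/5 = 36/5.
E[Z | bag 2] = (1+3)/2 = 2.
E[Z] = (3/5)·(36/5) + (2/5)·(2) = 128/25.

128/25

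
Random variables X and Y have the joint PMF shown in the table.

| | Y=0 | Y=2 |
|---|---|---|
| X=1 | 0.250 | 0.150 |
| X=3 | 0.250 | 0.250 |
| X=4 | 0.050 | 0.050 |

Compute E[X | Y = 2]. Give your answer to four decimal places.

P(Y = 2) = 0.450.
Σ X·P over the event = 1·(0.150) + 3·(0.250) + 4·(0.050) = 1.100.
E[X | Y = 2] = (1.100) / (0.450) = 2.4444.

2.4444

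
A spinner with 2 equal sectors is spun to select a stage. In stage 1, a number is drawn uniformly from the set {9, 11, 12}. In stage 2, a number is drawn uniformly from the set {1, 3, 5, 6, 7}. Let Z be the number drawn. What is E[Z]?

E[Z | stage 1] = (9+11+12)/3 = 32/3.
E[Z | stage 2] = (1+3+5+6+7)/5 = 22/5.
E[Z] = (1/2)·(32/3) + (1/2)·(22/5) = 113/15.

113/15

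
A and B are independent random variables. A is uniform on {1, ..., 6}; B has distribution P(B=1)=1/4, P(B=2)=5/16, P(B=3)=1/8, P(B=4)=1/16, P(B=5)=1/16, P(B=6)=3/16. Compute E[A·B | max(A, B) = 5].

P(max(A, B) = 5) = 17/96.
Summing AB·P(x,y) over outcomes with max(A, B) = 5 gives 65/32.
E[A·B | max(A, B) = 5] = (65/32) / (17/96) = 195/17.

195/17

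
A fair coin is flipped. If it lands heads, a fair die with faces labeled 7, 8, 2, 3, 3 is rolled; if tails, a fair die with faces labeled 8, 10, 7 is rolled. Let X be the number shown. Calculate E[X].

E[X | heads] = (7+8+2+3+3)/5 = 23/5.
E[X | tails] = (8+10+7)/3 = 25/3.
E[X] = (1/2)·(23/5) + (1/2)·(25/3) = 97/15.

97/15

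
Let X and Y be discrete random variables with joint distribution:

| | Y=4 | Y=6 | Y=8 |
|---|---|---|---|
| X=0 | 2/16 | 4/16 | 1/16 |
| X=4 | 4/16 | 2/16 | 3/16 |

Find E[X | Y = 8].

3

P(Y = 8) = 1/4.
Σ X·P over the event = 0·(1/16) + 4·(3/16) = 3/4.
E[X | Y = 8] = (3/4) / (1/4) = 3.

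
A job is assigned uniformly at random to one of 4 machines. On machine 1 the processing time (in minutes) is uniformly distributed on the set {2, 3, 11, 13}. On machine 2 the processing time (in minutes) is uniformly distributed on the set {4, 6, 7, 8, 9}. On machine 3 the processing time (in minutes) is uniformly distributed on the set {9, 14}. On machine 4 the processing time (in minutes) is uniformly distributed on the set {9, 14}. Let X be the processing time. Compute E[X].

E[X | machine 1] = (2+3+11+13)/4 = 29/4.
E[X | machine 2] = (4+6+7+8+9)/5 = 34/5.
E[X | machine 3] = (9+14)/2 = 23/2.
E[X | machine 4] = (9+14)/2 = 23/2.
By the law of total expectation,
E[X] = (1/4)·(29/4) + (1/4)·(34/5) + (1/4)·(23/2) + (1/4)·(23/2) = 741/80.

741/80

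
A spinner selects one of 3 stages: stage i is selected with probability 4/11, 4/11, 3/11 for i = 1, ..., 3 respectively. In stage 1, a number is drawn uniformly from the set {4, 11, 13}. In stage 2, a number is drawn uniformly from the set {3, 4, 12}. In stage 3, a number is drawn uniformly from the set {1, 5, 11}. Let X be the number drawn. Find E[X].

E[X | stage 1] = (4+11+13)/3 = 28/3.
E[X | stage 2] = (3+4+12)/3 = 19/3.
E[X | stage 3] = (1+5+11)/3 = 17/3.
E[X] = (4/11)·(28/3) + (4/11)·(19/3) + (3/11)·(17/3) = 239/33.

239/33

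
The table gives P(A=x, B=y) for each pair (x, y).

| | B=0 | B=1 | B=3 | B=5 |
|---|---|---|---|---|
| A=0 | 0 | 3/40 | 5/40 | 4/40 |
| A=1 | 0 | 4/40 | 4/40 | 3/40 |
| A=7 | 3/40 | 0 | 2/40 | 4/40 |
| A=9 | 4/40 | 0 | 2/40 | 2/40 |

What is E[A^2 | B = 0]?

471/7

P(B = 0) = 7/40.
Σ A^2·P over the event = 49·(3/40) + 81·(4/40) = 471/40.
E[A^2 | B = 0] = (471/40) / (7/40) = 471/7.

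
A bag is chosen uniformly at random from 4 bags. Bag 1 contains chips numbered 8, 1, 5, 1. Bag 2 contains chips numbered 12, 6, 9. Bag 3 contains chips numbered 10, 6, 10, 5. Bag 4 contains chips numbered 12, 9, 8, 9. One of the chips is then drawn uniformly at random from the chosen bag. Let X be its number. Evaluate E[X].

15/2

E[X | bag 1] = (8+1+5+1)/4 = 15/4.
E[X | bag 2] = (12+6+9)/3 = 9.
E[X | bag 3] = (10+6+10+5)/4 = 31/4.
E[X | bag 4] = (12+9+8+9)/4 = 19/2.
E[X] = (1/4)·(15/4) + (1/4)·(9) + (1/4)·(31/4) + (1/4)·(19/2) = 15/2.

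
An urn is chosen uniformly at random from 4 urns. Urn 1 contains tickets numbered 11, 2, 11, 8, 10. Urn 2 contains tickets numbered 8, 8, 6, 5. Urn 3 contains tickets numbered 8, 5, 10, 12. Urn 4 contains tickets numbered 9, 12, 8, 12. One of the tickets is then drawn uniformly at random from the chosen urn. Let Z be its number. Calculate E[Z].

683/80

E[Z | urn 1] = (11+2+11+8+10)/5 = 42/5.
E[Z | urn 2] = (8+8+6+5)/4 = 27/4.
E[Z | urn 3] = (8+5+10+12)/4 = 35/4.
E[Z | urn 4] = (9+12+8+12)/4 = 41/4.
E[Z] = (1/4)·(42/5) + (1/4)·(27/4) + (1/4)·(35/4) + (1/4)·(41/4) = 683/80.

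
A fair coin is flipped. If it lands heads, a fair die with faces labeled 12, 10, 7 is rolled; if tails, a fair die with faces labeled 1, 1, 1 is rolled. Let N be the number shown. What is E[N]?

16/3

E[N | heads] = (12+10+7)/3 = 29/3.
E[N | tails] = (1+1+1)/3 = 1.
By the law of total expectation,
E[N] = (1/2)·(29/3) + (1/2)·(1) = 16/3.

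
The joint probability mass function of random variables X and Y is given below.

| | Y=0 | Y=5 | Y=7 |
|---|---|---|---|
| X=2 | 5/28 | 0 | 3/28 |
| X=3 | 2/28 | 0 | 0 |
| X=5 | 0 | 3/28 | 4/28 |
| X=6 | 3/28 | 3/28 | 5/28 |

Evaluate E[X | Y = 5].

P(Y = 5) = 3/14.
Summing X·P(X=x,Y=y) over the conditioning event gives 33/28.
E[X | Y = 5] = (33/28) / (3/14) = 11/2.

11/2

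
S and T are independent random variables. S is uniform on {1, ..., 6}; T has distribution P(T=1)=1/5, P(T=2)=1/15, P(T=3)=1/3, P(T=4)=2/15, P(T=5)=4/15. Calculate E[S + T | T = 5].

P(T = 5) = 4/15.
Summing (S+T)·P(x,y) over outcomes with T = 5 gives 34/15.
E[S + T | T = 5] = (34/15) / (4/15) = 17/2.

17/2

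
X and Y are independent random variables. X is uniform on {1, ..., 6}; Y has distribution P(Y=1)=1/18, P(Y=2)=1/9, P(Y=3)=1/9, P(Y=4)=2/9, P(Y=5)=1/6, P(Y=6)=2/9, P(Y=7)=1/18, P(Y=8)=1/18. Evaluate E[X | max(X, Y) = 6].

13/3

P(max(X, Y) = 6) = 1/3.
Summing X·P(x,y) over outcomes with max(X, Y) = 6 gives 13/9.
E[X | max(X, Y) = 6] = (13/9) / (1/3) = 13/3.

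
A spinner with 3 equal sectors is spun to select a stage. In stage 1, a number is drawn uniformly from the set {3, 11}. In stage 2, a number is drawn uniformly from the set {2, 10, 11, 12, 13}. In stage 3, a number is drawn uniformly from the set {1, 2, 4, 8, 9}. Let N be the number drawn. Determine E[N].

E[N | stage 1] = (3+11)/2 = 7.
E[N | stage 2] = (2+10+11+12+13)/5 = 48/5.
E[N | stage 3] = (1+2+4+8+9)/5 = 24/5.
By the law of total expectation,
E[N] = (1/3)·(7) + (1/3)·(48/5) + (1/3)·(24/5) = 107/15.

107/15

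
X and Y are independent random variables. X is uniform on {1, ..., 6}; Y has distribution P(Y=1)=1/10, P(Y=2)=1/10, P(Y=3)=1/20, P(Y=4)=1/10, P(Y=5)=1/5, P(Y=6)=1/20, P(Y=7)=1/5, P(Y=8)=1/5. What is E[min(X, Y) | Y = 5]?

10/3

P(Y = 5) = 1/5.
Summing min(X,Y)·P(x,y) over outcomes with Y = 5 gives 2/3.
E[min(X, Y) | Y = 5] = (2/3) / (1/5) = 10/3.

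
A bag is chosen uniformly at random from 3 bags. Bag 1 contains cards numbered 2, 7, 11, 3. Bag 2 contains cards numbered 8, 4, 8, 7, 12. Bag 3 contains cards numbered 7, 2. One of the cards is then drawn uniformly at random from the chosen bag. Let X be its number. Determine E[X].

E[X | bag 1] = (2+7+11+3)/4 = 23/4.
E[X | bag 2] = (8+4+8+7+12)/5 = 39/5.
E[X | bag 3] = (7+2)/2 = 9/2.
By the law of total expectation,
E[X] = (1/3)·(23/4) + (1/3)·(39/5) + (1/3)·(9/2) = 361/60.

361/60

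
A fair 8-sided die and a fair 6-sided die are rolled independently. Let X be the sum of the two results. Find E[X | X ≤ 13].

P(X ≤ 13) = 47/48.
E[X | X ≤ 13] = (185/24) / (47/48) = 370/47.

370/47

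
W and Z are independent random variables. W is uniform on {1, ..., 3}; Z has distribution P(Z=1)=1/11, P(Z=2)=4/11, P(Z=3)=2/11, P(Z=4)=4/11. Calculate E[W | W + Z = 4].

P(W + Z = 4) = 7/33.
Summing W·P(x,y) over outcomes with W + Z = 4 gives 13/33.
E[W | W + Z = 4] = (13/33) / (7/33) = 13/7.

13/7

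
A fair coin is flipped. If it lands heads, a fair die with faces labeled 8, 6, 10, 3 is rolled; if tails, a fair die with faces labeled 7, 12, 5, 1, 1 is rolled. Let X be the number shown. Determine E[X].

239/40

E[X | heads] = (8+6+10+3)/4 = 27/4.
E[X | tails] = (7+12+5+1+1)/5 = 26/5.
By the law of total expectation,
E[X] = (1/2)·(27/4) + (1/2)·(26/5) = 239/40.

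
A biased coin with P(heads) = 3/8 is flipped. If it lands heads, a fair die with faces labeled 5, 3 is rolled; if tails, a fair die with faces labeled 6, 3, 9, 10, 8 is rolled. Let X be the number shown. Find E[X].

E[X | heads] = (5+3)/2 = 4.
E[X | tails] = (6+3+9+10+8)/5 = 36/5.
By the law of total expectation,
E[X] = (3/8)·(4) + (5/8)·(36/5) = 6.

6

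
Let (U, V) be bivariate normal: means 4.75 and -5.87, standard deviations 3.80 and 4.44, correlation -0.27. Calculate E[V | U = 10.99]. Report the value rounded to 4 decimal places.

-7.8386

The regression of V on U has slope ρ·σ_V/σ_U and passes through (μ_U, μ_V).
E[V | U=10.99] = -5.87 + (-0.27)·(4.44/3.80)·(10.99 − (4.75)) = -5.87 + (-0.315474)·(6.24) = -7.8386.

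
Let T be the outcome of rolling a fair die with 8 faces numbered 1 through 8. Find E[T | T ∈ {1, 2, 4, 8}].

P(T ∈ {1, 2, 4, 8}) = 1/2.
Σ over the event: 1·1/8 + 2·1/8 + 4·1/8 + 8·1/8 = 15/8.
E[T | T ∈ {1, 2, 4, 8}] = (15/8) / (1/2) = 15/4.

15/4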